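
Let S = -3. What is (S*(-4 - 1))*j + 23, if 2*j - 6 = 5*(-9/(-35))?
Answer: 1087/14 ≈ 77.643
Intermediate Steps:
j = 51/14 (j = 3 + (5*(-9/(-35)))/2 = 3 + (5*(-9*(-1/35)))/2 = 3 + (5*(9/35))/2 = 3 + (½)*(9/7) = 3 + 9/14 = 51/14 ≈ 3.6429)
(S*(-4 - 1))*j + 23 = -3*(-4 - 1)*(51/14) + 23 = -3*(-5)*(51/14) + 23 = 15*(51/14) + 23 = 765/14 + 23 = 1087/14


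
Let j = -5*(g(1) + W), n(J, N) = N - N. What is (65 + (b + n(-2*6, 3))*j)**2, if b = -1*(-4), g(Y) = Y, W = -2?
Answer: 7225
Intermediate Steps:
n(J, N) = 0
b = 4
j = 5 (j = -5*(1 - 2) = -5*(-1) = 5)
(65 + (b + n(-2*6, 3))*j)**2 = (65 + (4 + 0)*5)**2 = (65 + 4*5)**2 = (65 + 20)**2 = 85**2 = 7225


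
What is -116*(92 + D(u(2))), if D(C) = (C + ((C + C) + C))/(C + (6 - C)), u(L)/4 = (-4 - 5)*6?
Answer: 6032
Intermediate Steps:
u(L) = -216 (u(L) = 4*((-4 - 5)*6) = 4*(-9*6) = 4*(-54) = -216)
D(C) = 2*C/3 (D(C) = (C + (2*C + C))/6 = (C + 3*C)*(1/6) = (4*C)*(1/6) = 2*C/3)
-116*(92 + D(u(2))) = -116*(92 + (2/3)*(-216)) = -116*(92 - 144) = -116*(-52) = 6032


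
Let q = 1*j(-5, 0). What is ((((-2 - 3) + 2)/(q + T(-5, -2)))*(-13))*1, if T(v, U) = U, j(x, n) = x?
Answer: -39/7 ≈ -5.5714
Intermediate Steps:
q = -5 (q = 1*(-5) = -5)
((((-2 - 3) + 2)/(q + T(-5, -2)))*(-13))*1 = ((((-2 - 3) + 2)/(-5 - 2))*(-13))*1 = (((-5 + 2)/(-7))*(-13))*1 = (-3*(-1/7)*(-13))*1 = ((3/7)*(-13))*1 = -39/7*1 = -39/7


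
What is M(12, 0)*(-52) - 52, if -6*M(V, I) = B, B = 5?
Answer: -26/3 ≈ -8.6667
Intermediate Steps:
M(V, I) = -⅚ (M(V, I) = -⅙*5 = -⅚)
M(12, 0)*(-52) - 52 = -⅚*(-52) - 52 = 130/3 - 52 = -26/3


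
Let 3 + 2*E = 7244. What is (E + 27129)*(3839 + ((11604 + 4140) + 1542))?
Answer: 1299166375/2 ≈ 6.4958e+8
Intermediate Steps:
E = 7241/2 (E = -3/2 + (½)*7244 = -3/2 + 3622 = 7241/2 ≈ 3620.5)
(E + 27129)*(3839 + ((11604 + 4140) + 1542)) = (7241/2 + 27129)*(3839 + ((11604 + 4140) + 1542)) = 61499*(3839 + (15744 + 1542))/2 = 61499*(3839 + 17286)/2 = (61499/2)*21125 = 1299166375/2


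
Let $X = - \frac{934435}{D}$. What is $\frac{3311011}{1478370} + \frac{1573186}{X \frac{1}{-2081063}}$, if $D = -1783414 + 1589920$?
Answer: $- \frac{187303520369923773421651}{276288134190} \approx -6.7793 \cdot 10^{11}$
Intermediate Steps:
$D = -193494$
$X = \frac{934435}{193494}$ ($X = - \frac{934435}{-193494} = \left(-934435\right) \left(- \frac{1}{193494}\right) = \frac{934435}{193494} \approx 4.8293$)
$\frac{3311011}{1478370} + \frac{1573186}{X \frac{1}{-2081063}} = \frac{3311011}{1478370} + \frac{1573186}{\frac{934435}{193494} \frac{1}{-2081063}} = 3311011 \cdot \frac{1}{1478370} + \frac{1573186}{\frac{934435}{193494} \left(- \frac{1}{2081063}\right)} = \frac{3311011}{1478370} + \frac{1573186}{- \frac{934435}{402673204122}} = \frac{3311011}{1478370} + 1573186 \left(- \frac{402673204122}{934435}\right) = \frac{3311011}{1478370} - \frac{633479847299872692}{934435} = - \frac{187303520369923773421651}{276288134190}$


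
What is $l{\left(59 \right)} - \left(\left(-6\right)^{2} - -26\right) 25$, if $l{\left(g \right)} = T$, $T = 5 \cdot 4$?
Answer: $-1530$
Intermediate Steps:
$T = 20$
$l{\left(g \right)} = 20$
$l{\left(59 \right)} - \left(\left(-6\right)^{2} - -26\right) 25 = 20 - \left(\left(-6\right)^{2} - -26\right) 25 = 20 - \left(36 + 26\right) 25 = 20 - 62 \cdot 25 = 20 - 1550 = -1530$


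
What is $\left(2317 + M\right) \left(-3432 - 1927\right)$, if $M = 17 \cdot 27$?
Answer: $-14876584$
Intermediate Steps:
$M = 459$
$\left(2317 + M\right) \left(-3432 - 1927\right) = \left(2317 + 459\right) \left(-3432 - 1927\right) = 2776 \left(-5359\right) = -14876584$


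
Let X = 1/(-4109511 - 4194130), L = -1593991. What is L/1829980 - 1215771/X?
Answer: 18474244531126091789/1829980 ≈ 1.0095e+13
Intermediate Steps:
X = -1/8303641 (X = 1/(-8303641) = -1/8303641 ≈ -1.2043e-7)
L/1829980 - 1215771/X = -1593991/1829980 - 1215771/(-1/8303641) = -1593991*1/1829980 - 1215771*(-8303641) = -1593991/1829980 + 10095325922211 = 18474244531126091789/1829980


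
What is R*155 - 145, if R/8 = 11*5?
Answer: 68055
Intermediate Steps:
R = 440 (R = 8*(11*5) = 8*55 = 440)
R*155 - 145 = 440*155 - 145 = 68200 - 145 = 68055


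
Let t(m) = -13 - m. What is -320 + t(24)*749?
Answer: -28033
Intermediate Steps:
-320 + t(24)*749 = -320 + (-13 - 1*24)*749 = -320 + (-13 - 24)*749 = -320 - 37*749 = -320 - 27713 = -28033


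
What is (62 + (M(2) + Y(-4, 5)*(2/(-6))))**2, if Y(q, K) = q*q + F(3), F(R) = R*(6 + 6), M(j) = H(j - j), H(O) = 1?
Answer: 18769/9 ≈ 2085.4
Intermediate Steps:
M(j) = 1
F(R) = 12*R (F(R) = R*12 = 12*R)
Y(q, K) = 36 + q**2 (Y(q, K) = q*q + 12*3 = q**2 + 36 = 36 + q**2)
(62 + (M(2) + Y(-4, 5)*(2/(-6))))**2 = (62 + (1 + (36 + (-4)**2)*(2/(-6))))**2 = (62 + (1 + (36 + 16)*(2*(-1/6))))**2 = (62 + (1 + 52*(-1/3)))**2 = (62 + (1 - 52/3))**2 = (62 - 49/3)**2 = (137/3)**2 = 18769/9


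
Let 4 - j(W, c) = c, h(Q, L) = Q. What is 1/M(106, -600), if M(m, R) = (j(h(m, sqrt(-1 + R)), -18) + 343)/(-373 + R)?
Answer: -973/365 ≈ -2.6658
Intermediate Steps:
j(W, c) = 4 - c
M(m, R) = 365/(-373 + R) (M(m, R) = ((4 - 1*(-18)) + 343)/(-373 + R) = ((4 + 18) + 343)/(-373 + R) = (22 + 343)/(-373 + R) = 365/(-373 + R))
1/M(106, -600) = 1/(365/(-373 - 600)) = 1/(365/(-973)) = 1/(365*(-1/973)) = 1/(-365/973) = -973/365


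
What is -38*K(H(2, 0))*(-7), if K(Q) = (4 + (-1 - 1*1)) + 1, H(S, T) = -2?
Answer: 798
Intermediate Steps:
K(Q) = 3 (K(Q) = (4 + (-1 - 1)) + 1 = (4 - 2) + 1 = 2 + 1 = 3)
-38*K(H(2, 0))*(-7) = -38*3*(-7) = -114*(-7) = 798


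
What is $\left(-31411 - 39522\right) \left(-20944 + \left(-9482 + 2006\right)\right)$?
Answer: $2015915860$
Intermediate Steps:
$\left(-31411 - 39522\right) \left(-20944 + \left(-9482 + 2006\right)\right) = - 70933 \left(-20944 - 7476\right) = \left(-70933\right) \left(-28420\right) = 2015915860$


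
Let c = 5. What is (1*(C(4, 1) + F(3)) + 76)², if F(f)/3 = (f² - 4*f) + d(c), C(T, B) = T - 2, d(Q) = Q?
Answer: 7056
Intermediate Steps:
C(T, B) = -2 + T
F(f) = 15 - 12*f + 3*f² (F(f) = 3*((f² - 4*f) + 5) = 3*(5 + f² - 4*f) = 15 - 12*f + 3*f²)
(1*(C(4, 1) + F(3)) + 76)² = (1*((-2 + 4) + (15 - 12*3 + 3*3²)) + 76)² = (1*(2 + (15 - 36 + 3*9)) + 76)² = (1*(2 + (15 - 36 + 27)) + 76)² = (1*(2 + 6) + 76)² = (1*8 + 76)² = (8 + 76)² = 84² = 7056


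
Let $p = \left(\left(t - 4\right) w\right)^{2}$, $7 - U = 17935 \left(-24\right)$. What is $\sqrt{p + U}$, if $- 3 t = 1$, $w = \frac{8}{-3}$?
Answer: $\frac{\sqrt{34877023}}{9} \approx 656.19$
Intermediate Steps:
$U = 430447$ ($U = 7 - 17935 \left(-24\right) = 7 - -430440 = 7 + 430440 = 430447$)
$w = - \frac{8}{3}$ ($w = 8 \left(- \frac{1}{3}\right) = - \frac{8}{3} \approx -2.6667$)
$t = - \frac{1}{3}$ ($t = \left(- \frac{1}{3}\right) 1 = - \frac{1}{3} \approx -0.33333$)
$p = \frac{10816}{81}$ ($p = \left(\left(- \frac{1}{3} - 4\right) \left(- \frac{8}{3}\right)\right)^{2} = \left(\left(- \frac{13}{3}\right) \left(- \frac{8}{3}\right)\right)^{2} = \left(\frac{104}{9}\right)^{2} = \frac{10816}{81} \approx 133.53$)
$\sqrt{p + U} = \sqrt{\frac{10816}{81} + 430447} = \sqrt{\frac{34877023}{81}} = \frac{\sqrt{34877023}}{9}$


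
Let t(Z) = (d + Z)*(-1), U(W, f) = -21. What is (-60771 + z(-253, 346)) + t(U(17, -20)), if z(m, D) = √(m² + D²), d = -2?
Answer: -60748 + 5*√7349 ≈ -60319.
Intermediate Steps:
t(Z) = 2 - Z (t(Z) = (-2 + Z)*(-1) = 2 - Z)
z(m, D) = √(D² + m²)
(-60771 + z(-253, 346)) + t(U(17, -20)) = (-60771 + √(346² + (-253)²)) + (2 - 1*(-21)) = (-60771 + √(119716 + 64009)) + (2 + 21) = (-60771 + √183725) + 23 = (-60771 + 5*√7349) + 23 = -60748 + 5*√7349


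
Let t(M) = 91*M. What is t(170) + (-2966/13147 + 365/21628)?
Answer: 4398731748527/284343316 ≈ 15470.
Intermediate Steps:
t(170) + (-2966/13147 + 365/21628) = 91*170 + (-2966/13147 + 365/21628) = 15470 + (-2966*1/13147 + 365*(1/21628)) = 15470 + (-2966/13147 + 365/21628) = 15470 - 59349993/284343316 = 4398731748527/284343316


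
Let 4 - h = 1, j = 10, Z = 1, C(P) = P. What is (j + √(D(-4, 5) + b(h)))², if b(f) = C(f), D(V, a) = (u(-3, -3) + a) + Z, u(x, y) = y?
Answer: (10 + √6)² ≈ 154.99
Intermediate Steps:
h = 3 (h = 4 - 1*1 = 4 - 1 = 3)
D(V, a) = -2 + a (D(V, a) = (-3 + a) + 1 = -2 + a)
b(f) = f
(j + √(D(-4, 5) + b(h)))² = (10 + √((-2 + 5) + 3))² = (10 + √(3 + 3))² = (10 + √6)²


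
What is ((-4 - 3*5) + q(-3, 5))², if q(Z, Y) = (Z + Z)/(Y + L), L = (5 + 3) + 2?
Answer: 9409/25 ≈ 376.36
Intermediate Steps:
L = 10 (L = 8 + 2 = 10)
q(Z, Y) = 2*Z/(10 + Y) (q(Z, Y) = (Z + Z)/(Y + 10) = (2*Z)/(10 + Y) = 2*Z/(10 + Y))
((-4 - 3*5) + q(-3, 5))² = ((-4 - 3*5) + 2*(-3)/(10 + 5))² = ((-4 - 15) + 2*(-3)/15)² = (-19 + 2*(-3)*(1/15))² = (-19 - ⅖)² = (-97/5)² = 9409/25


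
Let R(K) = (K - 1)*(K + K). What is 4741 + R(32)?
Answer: 6725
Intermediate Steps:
R(K) = 2*K*(-1 + K) (R(K) = (-1 + K)*(2*K) = 2*K*(-1 + K))
4741 + R(32) = 4741 + 2*32*(-1 + 32) = 4741 + 2*32*31 = 4741 + 1984 = 6725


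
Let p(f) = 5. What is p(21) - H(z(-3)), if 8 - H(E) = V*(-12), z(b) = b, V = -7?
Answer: 81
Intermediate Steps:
H(E) = -76 (H(E) = 8 - (-7)*(-12) = 8 - 1*84 = 8 - 84 = -76)
p(21) - H(z(-3)) = 5 - 1*(-76) = 5 + 76 = 81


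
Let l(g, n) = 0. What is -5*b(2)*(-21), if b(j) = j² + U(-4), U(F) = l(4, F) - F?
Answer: 840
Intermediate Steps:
U(F) = -F (U(F) = 0 - F = -F)
b(j) = 4 + j² (b(j) = j² - 1*(-4) = j² + 4 = 4 + j²)
-5*b(2)*(-21) = -5*(4 + 2²)*(-21) = -5*(4 + 4)*(-21) = -5*8*(-21) = -40*(-21) = 840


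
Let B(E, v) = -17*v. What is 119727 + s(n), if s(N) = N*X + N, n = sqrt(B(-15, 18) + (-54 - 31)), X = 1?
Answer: 119727 + 2*I*sqrt(391) ≈ 1.1973e+5 + 39.547*I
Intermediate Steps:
n = I*sqrt(391) (n = sqrt(-17*18 + (-54 - 31)) = sqrt(-306 - 85) = sqrt(-391) = I*sqrt(391) ≈ 19.774*I)
s(N) = 2*N (s(N) = N*1 + N = N + N = 2*N)
119727 + s(n) = 119727 + 2*(I*sqrt(391)) = 119727 + 2*I*sqrt(391)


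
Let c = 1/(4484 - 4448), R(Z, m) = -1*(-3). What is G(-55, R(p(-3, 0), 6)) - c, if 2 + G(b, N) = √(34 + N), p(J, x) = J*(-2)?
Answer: -73/36 + √37 ≈ 4.0550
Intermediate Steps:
p(J, x) = -2*J
R(Z, m) = 3
G(b, N) = -2 + √(34 + N)
c = 1/36 ≈ 0.027778
G(-55, R(p(-3, 0), 6)) - c = (-2 + √(34 + 3)) - 1*1/36 = (-2 + √37) - 1/36 = -73/36 + √37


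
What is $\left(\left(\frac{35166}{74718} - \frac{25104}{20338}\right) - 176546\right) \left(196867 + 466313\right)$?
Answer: $- \frac{706031571801347020}{6030217} \approx -1.1708 \cdot 10^{11}$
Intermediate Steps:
$\left(\left(\frac{35166}{74718} - \frac{25104}{20338}\right) - 176546\right) \left(196867 + 466313\right) = \left(\left(35166 \cdot \frac{1}{74718} - \frac{12552}{10169}\right) - 176546\right) 663180 = \left(\left(\frac{5861}{12453} - \frac{12552}{10169}\right) - 176546\right) 663180 = \left(- \frac{96709547}{126634557} - 176546\right) 663180 = \left(- \frac{22356921209669}{126634557}\right) 663180 = - \frac{706031571801347020}{6030217}$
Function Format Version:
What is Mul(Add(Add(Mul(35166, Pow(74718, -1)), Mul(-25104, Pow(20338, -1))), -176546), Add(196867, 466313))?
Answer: Rational(-706031571801347020, 6030217) ≈ -1.1708e+11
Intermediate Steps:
Mul(Add(Add(Mul(35166, Pow(74718, -1)), Mul(-25104, Pow(20338, -1))), -176546), Add(196867, 466313)) = Mul(Add(Add(Mul(35166, Rational(1, 74718)), Mul(-25104, Rational(1, 20338))), -176546), 663180) = Mul(Add(Add(Rational(5861, 12453), Rational(-12552, 10169)), -176546), 663180) = Mul(Add(Rational(-96709547, 126634557), -176546), 663180) = Mul(Rational(-22356921209669, 126634557), 663180) = Rational(-706031571801347020, 6030217)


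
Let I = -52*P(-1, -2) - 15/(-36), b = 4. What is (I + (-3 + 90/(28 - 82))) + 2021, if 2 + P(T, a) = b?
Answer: 7651/4 ≈ 1912.8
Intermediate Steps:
P(T, a) = 2 (P(T, a) = -2 + 4 = 2)
I = -1243/12 (I = -52*2 - 15/(-36) = -104 - 15*(-1/36) = -104 + 5/12 = -1243/12 ≈ -103.58)
(I + (-3 + 90/(28 - 82))) + 2021 = (-1243/12 + (-3 + 90/(28 - 82))) + 2021 = (-1243/12 + (-3 + 90/(-54))) + 2021 = (-1243/12 + (-3 + 90*(-1/54))) + 2021 = (-1243/12 + (-3 - 5/3)) + 2021 = (-1243/12 - 14/3) + 2021 = -433/4 + 2021 = 7651/4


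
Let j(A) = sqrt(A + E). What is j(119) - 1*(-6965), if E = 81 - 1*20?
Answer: 6965 + 6*sqrt(5) ≈ 6978.4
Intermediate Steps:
E = 61 (E = 81 - 20 = 61)
j(A) = sqrt(61 + A) (j(A) = sqrt(A + 61) = sqrt(61 + A))
j(119) - 1*(-6965) = sqrt(61 + 119) - 1*(-6965) = sqrt(180) + 6965 = 6*sqrt(5) + 6965 = 6965 + 6*sqrt(5)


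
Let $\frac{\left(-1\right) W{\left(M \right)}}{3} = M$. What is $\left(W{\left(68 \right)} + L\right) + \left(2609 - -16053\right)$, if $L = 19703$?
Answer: $38161$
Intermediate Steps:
$W{\left(M \right)} = - 3 M$
$\left(W{\left(68 \right)} + L\right) + \left(2609 - -16053\right) = \left(\left(-3\right) 68 + 19703\right) + \left(2609 - -16053\right) = \left(-204 + 19703\right) + \left(2609 + 16053\right) = 19499 + 18662 = 38161$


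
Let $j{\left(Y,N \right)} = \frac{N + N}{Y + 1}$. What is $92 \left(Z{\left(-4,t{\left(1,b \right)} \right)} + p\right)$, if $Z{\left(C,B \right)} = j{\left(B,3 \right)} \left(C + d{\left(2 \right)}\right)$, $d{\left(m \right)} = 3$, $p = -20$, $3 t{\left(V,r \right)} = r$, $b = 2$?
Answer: $- \frac{10856}{5} \approx -2171.2$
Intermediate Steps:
$t{\left(V,r \right)} = \frac{r}{3}$
$j{\left(Y,N \right)} = \frac{2 N}{1 + Y}$
$Z{\left(C,B \right)} = \frac{6 \left(3 + C\right)}{1 + B}$ ($Z{\left(C,B \right)} = 2 \cdot 3 \frac{1}{1 + B} \left(C + 3\right) = \frac{6}{1 + B} \left(3 + C\right) = \frac{6 \left(3 + C\right)}{1 + B}$)
$92 \left(Z{\left(-4,t{\left(1,b \right)} \right)} + p\right) = 92 \left(\frac{6 \left(3 - 4\right)}{1 + \frac{1}{3} \cdot 2} - 20\right) = 92 \left(6 \frac{1}{1 + \frac{2}{3}} \left(-1\right) - 20\right) = 92 \left(6 \frac{1}{\frac{5}{3}} \left(-1\right) - 20\right) = 92 \left(6 \cdot \frac{3}{5} \left(-1\right) - 20\right) = 92 \left(- \frac{18}{5} - 20\right) = 92 \left(- \frac{118}{5}\right) = - \frac{10856}{5}$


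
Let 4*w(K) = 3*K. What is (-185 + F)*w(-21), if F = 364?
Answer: -11277/4 ≈ -2819.3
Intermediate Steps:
w(K) = 3*K/4 (w(K) = (3*K)/4 = 3*K/4)
(-185 + F)*w(-21) = (-185 + 364)*((¾)*(-21)) = 179*(-63/4) = -11277/4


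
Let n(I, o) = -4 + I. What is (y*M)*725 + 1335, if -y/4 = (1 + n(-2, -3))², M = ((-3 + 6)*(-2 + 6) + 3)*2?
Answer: -2173665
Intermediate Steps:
M = 30 (M = (3*4 + 3)*2 = (12 + 3)*2 = 15*2 = 30)
y = -100 (y = -4*(1 + (-4 - 2))² = -4*(1 - 6)² = -4*(-5)² = -4*25 = -100)
(y*M)*725 + 1335 = -100*30*725 + 1335 = -3000*725 + 1335 = -2175000 + 1335 = -2173665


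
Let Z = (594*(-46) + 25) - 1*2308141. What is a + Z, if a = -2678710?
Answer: -5014150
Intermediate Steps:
Z = -2335440 (Z = (-27324 + 25) - 2308141 = -27299 - 2308141 = -2335440)
a + Z = -2678710 - 2335440 = -5014150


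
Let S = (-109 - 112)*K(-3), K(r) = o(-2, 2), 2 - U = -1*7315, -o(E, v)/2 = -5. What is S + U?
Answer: 5107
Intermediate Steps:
o(E, v) = 10 (o(E, v) = -2*(-5) = 10)
U = 7317 (U = 2 - (-1)*7315 = 2 - 1*(-7315) = 2 + 7315 = 7317)
K(r) = 10
S = -2210 (S = (-109 - 112)*10 = -221*10 = -2210)
S + U = -2210 + 7317 = 5107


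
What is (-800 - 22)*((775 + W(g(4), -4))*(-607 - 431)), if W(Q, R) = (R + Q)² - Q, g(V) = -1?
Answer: 683442036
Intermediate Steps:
W(Q, R) = (Q + R)² - Q
(-800 - 22)*((775 + W(g(4), -4))*(-607 - 431)) = (-800 - 22)*((775 + ((-1 - 4)² - 1*(-1)))*(-607 - 431)) = -822*(775 + ((-5)² + 1))*(-1038) = -822*(775 + (25 + 1))*(-1038) = -822*(775 + 26)*(-1038) = -658422*(-1038) = -822*(-831438) = 683442036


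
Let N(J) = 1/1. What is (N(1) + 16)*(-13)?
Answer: -221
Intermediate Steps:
N(J) = 1
(N(1) + 16)*(-13) = (1 + 16)*(-13) = 17*(-13) = -221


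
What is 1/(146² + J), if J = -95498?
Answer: -1/74182 ≈ -1.3480e-5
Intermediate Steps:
1/(146² + J) = 1/(146² - 95498) = 1/(21316 - 95498) = 1/(-74182) = -1/74182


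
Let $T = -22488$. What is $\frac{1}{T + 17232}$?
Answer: $- \frac{1}{5256} \approx -0.00019026$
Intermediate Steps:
$\frac{1}{T + 17232} = \frac{1}{-22488 + 17232} = \frac{1}{-5256} = - \frac{1}{5256}$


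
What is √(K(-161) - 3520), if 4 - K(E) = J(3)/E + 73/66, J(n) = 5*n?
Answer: I*√397112523654/10626 ≈ 59.304*I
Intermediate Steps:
K(E) = 191/66 - 15/E (K(E) = 4 - ((5*3)/E + 73/66) = 4 - (15/E + 73*(1/66)) = 4 - (15/E + 73/66) = 4 - (73/66 + 15/E) = 4 + (-73/66 - 15/E) = 191/66 - 15/E)
√(K(-161) - 3520) = √((191/66 - 15/(-161)) - 3520) = √((191/66 - 15*(-1/161)) - 3520) = √((191/66 + 15/161) - 3520) = √(31741/10626 - 3520) = √(-37371779/10626) = I*√397112523654/10626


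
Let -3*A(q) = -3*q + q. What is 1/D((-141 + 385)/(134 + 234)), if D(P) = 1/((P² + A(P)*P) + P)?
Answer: 35441/25392 ≈ 1.3958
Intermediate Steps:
A(q) = 2*q/3 (A(q) = -(-3*q + q)/3 = -(-2)*q/3 = 2*q/3)
D(P) = 1/(P + 5*P²/3) (D(P) = 1/((P² + (2*P/3)*P) + P) = 1/((P² + 2*P²/3) + P) = 1/(5*P²/3 + P) = 1/(P + 5*P²/3))
1/D((-141 + 385)/(134 + 234)) = 1/(3/((((-141 + 385)/(134 + 234)))*(3 + 5*((-141 + 385)/(134 + 234))))) = 1/(3/(((244/368))*(3 + 5*(244/368)))) = 1/(3/(((244*(1/368)))*(3 + 5*(244*(1/368))))) = 1/(3/((61/92)*(3 + 5*(61/92)))) = 1/(3*(92/61)/(3 + 305/92)) = 1/(3*(92/61)/(581/92)) = 1/(3*(92/61)*(92/581)) = 1/(25392/35441) = 35441/25392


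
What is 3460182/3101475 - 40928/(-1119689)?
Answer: 1333754964066/1157562480425 ≈ 1.1522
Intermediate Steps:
3460182/3101475 - 40928/(-1119689) = 3460182*(1/3101475) - 40928*(-1/1119689) = 1153394/1033825 + 40928/1119689 = 1333754964066/1157562480425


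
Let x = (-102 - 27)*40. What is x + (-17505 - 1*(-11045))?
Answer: -11620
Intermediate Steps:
x = -5160 (x = -129*40 = -5160)
x + (-17505 - 1*(-11045)) = -5160 + (-17505 - 1*(-11045)) = -5160 + (-17505 + 11045) = -5160 - 6460 = -11620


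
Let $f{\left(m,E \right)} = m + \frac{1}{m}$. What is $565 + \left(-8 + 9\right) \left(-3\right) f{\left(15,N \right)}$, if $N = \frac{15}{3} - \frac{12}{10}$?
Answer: $\frac{2599}{5} \approx 519.8$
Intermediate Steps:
$N = \frac{19}{5}$ ($N = 15 \cdot \frac{1}{3} - \frac{6}{5} = 5 - \frac{6}{5} = \frac{19}{5} \approx 3.8$)
$565 + \left(-8 + 9\right) \left(-3\right) f{\left(15,N \right)} = 565 + \left(-8 + 9\right) \left(-3\right) \left(15 + \frac{1}{15}\right) = 565 + 1 \left(-3\right) \left(15 + \frac{1}{15}\right) = 565 - \frac{226}{5} = \frac{2599}{5}$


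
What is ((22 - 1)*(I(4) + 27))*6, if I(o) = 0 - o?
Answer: 2898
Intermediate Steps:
I(o) = -o
((22 - 1)*(I(4) + 27))*6 = ((22 - 1)*(-1*4 + 27))*6 = (21*(-4 + 27))*6 = (21*23)*6 = 483*6 = 2898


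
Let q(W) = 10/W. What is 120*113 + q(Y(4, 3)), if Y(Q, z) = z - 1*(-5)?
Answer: 54245/4 ≈ 13561.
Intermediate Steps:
Y(Q, z) = 5 + z (Y(Q, z) = z + 5 = 5 + z)
120*113 + q(Y(4, 3)) = 120*113 + 10/(5 + 3) = 13560 + 10/8 = 13560 + 10*(1/8) = 13560 + 5/4 = 54245/4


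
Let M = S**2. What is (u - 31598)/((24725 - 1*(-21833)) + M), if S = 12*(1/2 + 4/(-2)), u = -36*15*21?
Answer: -21469/23441 ≈ -0.91587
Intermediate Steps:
u = -11340 (u = -540*21 = -11340)
S = -18 (S = 12*(1*(1/2) + 4*(-1/2)) = 12*(1/2 - 2) = 12*(-3/2) = -18)
M = 324 (M = (-18)**2 = 324)
(u - 31598)/((24725 - 1*(-21833)) + M) = (-11340 - 31598)/((24725 - 1*(-21833)) + 324) = -42938/((24725 + 21833) + 324) = -42938/(46558 + 324) = -42938/46882 = -42938*1/46882 = -21469/23441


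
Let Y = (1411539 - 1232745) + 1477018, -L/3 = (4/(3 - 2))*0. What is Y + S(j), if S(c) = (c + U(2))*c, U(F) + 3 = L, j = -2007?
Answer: 5689882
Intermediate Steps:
L = 0 (L = -3*4/(3 - 2)*0 = -3*4/1*0 = -3*1*4*0 = -12*0 = -3*0 = 0)
U(F) = -3 (U(F) = -3 + 0 = -3)
Y = 1655812 (Y = 178794 + 1477018 = 1655812)
S(c) = c*(-3 + c) (S(c) = (c - 3)*c = (-3 + c)*c = c*(-3 + c))
Y + S(j) = 1655812 - 2007*(-3 - 2007) = 1655812 - 2007*(-2010) = 1655812 + 4034070 = 5689882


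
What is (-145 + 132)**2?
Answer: 169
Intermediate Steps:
(-145 + 132)**2 = (-13)**2 = 169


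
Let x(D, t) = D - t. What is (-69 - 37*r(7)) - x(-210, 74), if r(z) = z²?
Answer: -1598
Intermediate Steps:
(-69 - 37*r(7)) - x(-210, 74) = (-69 - 37*7²) - (-210 - 1*74) = (-69 - 37*49) - (-210 - 74) = (-69 - 1813) - 1*(-284) = -1882 + 284 = -1598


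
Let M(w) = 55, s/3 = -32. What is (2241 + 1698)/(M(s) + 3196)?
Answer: 3939/3251 ≈ 1.2116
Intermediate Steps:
s = -96 (s = 3*(-32) = -96)
(2241 + 1698)/(M(s) + 3196) = (2241 + 1698)/(55 + 3196) = 3939/3251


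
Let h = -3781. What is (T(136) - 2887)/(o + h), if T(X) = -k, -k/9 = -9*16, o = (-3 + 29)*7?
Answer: 4183/3599 ≈ 1.1623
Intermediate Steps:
o = 182 (o = 26*7 = 182)
k = 1296 (k = -(-81)*16 = -9*(-144) = 1296)
T(X) = -1296 (T(X) = -1*1296 = -1296)
(T(136) - 2887)/(o + h) = (-1296 - 2887)/(182 - 3781) = -4183/(-3599) = -4183*(-1/3599) = 4183/3599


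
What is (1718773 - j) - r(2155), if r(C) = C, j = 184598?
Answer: 1532020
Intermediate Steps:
(1718773 - j) - r(2155) = (1718773 - 1*184598) - 1*2155 = (1718773 - 184598) - 2155 = 1534175 - 2155 = 1532020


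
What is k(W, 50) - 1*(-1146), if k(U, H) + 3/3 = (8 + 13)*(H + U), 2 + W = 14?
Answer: 2447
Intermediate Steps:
W = 12 (W = -2 + 14 = 12)
k(U, H) = -1 + 21*H + 21*U (k(U, H) = -1 + (8 + 13)*(H + U) = -1 + 21*(H + U) = -1 + (21*H + 21*U) = -1 + 21*H + 21*U)
k(W, 50) - 1*(-1146) = (-1 + 21*50 + 21*12) - 1*(-1146) = (-1 + 1050 + 252) + 1146 = 1301 + 1146 = 2447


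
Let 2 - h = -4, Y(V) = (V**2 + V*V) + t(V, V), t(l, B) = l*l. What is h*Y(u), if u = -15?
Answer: 4050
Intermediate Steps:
t(l, B) = l**2
Y(V) = 3*V**2 (Y(V) = (V**2 + V*V) + V**2 = (V**2 + V**2) + V**2 = 2*V**2 + V**2 = 3*V**2)
h = 6 (h = 2 - 1*(-4) = 2 + 4 = 6)
h*Y(u) = 6*(3*(-15)**2) = 6*(3*225) = 6*675 = 4050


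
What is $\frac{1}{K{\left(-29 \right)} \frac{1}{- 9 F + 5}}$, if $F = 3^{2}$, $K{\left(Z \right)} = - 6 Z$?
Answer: $- \frac{38}{87} \approx -0.43678$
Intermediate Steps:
$F = 9$
$\frac{1}{K{\left(-29 \right)} \frac{1}{- 9 F + 5}} = \frac{1}{\left(-6\right) \left(-29\right) \frac{1}{\left(-9\right) 9 + 5}} = \frac{1}{174 \frac{1}{-81 + 5}} = \frac{1}{174 \frac{1}{-76}} = \frac{1}{174 \left(- \frac{1}{76}\right)} = \frac{1}{- \frac{87}{38}} = - \frac{38}{87}$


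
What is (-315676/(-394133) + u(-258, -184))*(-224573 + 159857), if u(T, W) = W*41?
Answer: 192402200216016/394133 ≈ 4.8817e+8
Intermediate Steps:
u(T, W) = 41*W
(-315676/(-394133) + u(-258, -184))*(-224573 + 159857) = (-315676/(-394133) + 41*(-184))*(-224573 + 159857) = (-315676*(-1/394133) - 7544)*(-64716) = (315676/394133 - 7544)*(-64716) = -2973023676/394133*(-64716) = 192402200216016/394133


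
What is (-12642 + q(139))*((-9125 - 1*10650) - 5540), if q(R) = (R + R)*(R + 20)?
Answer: -798941400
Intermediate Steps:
q(R) = 2*R*(20 + R) (q(R) = (2*R)*(20 + R) = 2*R*(20 + R))
(-12642 + q(139))*((-9125 - 1*10650) - 5540) = (-12642 + 2*139*(20 + 139))*((-9125 - 1*10650) - 5540) = (-12642 + 2*139*159)*((-9125 - 10650) - 5540) = (-12642 + 44202)*(-19775 - 5540) = 31560*(-25315) = -798941400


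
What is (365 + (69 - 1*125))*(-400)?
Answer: -123600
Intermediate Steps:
(365 + (69 - 1*125))*(-400) = (365 + (69 - 125))*(-400) = (365 - 56)*(-400) = 309*(-400) = -123600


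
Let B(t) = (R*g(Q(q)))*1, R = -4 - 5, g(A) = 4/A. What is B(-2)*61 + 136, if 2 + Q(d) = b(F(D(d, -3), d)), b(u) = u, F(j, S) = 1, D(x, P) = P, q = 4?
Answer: 2332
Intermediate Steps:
Q(d) = -1 (Q(d) = -2 + 1 = -1)
R = -9
B(t) = 36 (B(t) = -36/(-1)*1 = -36*(-1)*1 = -9*(-4)*1 = 36*1 = 36)
B(-2)*61 + 136 = 36*61 + 136 = 2196 + 136 = 2332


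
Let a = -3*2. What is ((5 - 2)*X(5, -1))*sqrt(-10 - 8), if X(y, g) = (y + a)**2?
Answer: 9*I*sqrt(2) ≈ 12.728*I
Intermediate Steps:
a = -6
X(y, g) = (-6 + y)**2 (X(y, g) = (y - 6)**2 = (-6 + y)**2)
((5 - 2)*X(5, -1))*sqrt(-10 - 8) = ((5 - 2)*(-6 + 5)**2)*sqrt(-10 - 8) = (3*(-1)**2)*sqrt(-18) = (3*1)*(3*I*sqrt(2)) = 3*(3*I*sqrt(2)) = 9*I*sqrt(2)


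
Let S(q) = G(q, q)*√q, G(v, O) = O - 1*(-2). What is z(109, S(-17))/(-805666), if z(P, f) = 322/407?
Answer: -161/163953031 ≈ -9.8199e-7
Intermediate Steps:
G(v, O) = 2 + O (G(v, O) = O + 2 = 2 + O)
S(q) = √q*(2 + q) (S(q) = (2 + q)*√q = √q*(2 + q))
z(P, f) = 322/407 (z(P, f) = 322*(1/407) = 322/407)
z(109, S(-17))/(-805666) = (322/407)/(-805666) = (322/407)*(-1/805666) = -161/163953031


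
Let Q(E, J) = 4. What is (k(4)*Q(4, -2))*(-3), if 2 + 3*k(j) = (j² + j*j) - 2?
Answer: -112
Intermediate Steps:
k(j) = -4/3 + 2*j²/3 (k(j) = -⅔ + ((j² + j*j) - 2)/3 = -⅔ + ((j² + j²) - 2)/3 = -⅔ + (2*j² - 2)/3 = -⅔ + (-2 + 2*j²)/3 = -⅔ + (-⅔ + 2*j²/3) = -4/3 + 2*j²/3)
(k(4)*Q(4, -2))*(-3) = ((-4/3 + (⅔)*4²)*4)*(-3) = ((-4/3 + (⅔)*16)*4)*(-3) = ((-4/3 + 32/3)*4)*(-3) = ((28/3)*4)*(-3) = (112/3)*(-3) = -112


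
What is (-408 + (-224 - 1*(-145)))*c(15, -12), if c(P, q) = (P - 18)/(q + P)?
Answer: 487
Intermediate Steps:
c(P, q) = (-18 + P)/(P + q)
(-408 + (-224 - 1*(-145)))*c(15, -12) = (-408 + (-224 - 1*(-145)))*((-18 + 15)/(15 - 12)) = (-408 + (-224 + 145))*(-3/3) = (-408 - 79)*((⅓)*(-3)) = -487*(-1) = 487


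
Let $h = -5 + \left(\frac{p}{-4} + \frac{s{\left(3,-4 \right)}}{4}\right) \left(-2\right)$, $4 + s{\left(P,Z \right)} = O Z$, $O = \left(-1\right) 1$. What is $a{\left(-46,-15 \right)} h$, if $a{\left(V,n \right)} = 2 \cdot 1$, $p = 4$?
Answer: $-6$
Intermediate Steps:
$O = -1$
$s{\left(P,Z \right)} = -4 - Z$
$a{\left(V,n \right)} = 2$
$h = -3$ ($h = -5 + \left(\frac{4}{-4} + \frac{-4 - -4}{4}\right) \left(-2\right) = -5 + \left(4 \left(- \frac{1}{4}\right) + \left(-4 + 4\right) \frac{1}{4}\right) \left(-2\right) = -5 + \left(-1 + 0 \cdot \frac{1}{4}\right) \left(-2\right) = -5 + \left(-1 + 0\right) \left(-2\right) = -5 - -2 = -5 + 2 = -3$)
$a{\left(-46,-15 \right)} h = 2 \left(-3\right) = -6$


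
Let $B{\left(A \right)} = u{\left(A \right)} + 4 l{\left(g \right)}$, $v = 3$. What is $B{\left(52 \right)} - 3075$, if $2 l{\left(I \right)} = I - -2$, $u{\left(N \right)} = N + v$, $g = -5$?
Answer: $-3026$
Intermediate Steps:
$u{\left(N \right)} = 3 + N$ ($u{\left(N \right)} = N + 3 = 3 + N$)
$l{\left(I \right)} = 1 + \frac{I}{2}$ ($l{\left(I \right)} = \frac{I - -2}{2} = \frac{I + 2}{2} = \frac{2 + I}{2} = 1 + \frac{I}{2}$)
$B{\left(A \right)} = -3 + A$ ($B{\left(A \right)} = \left(3 + A\right) + 4 \left(1 + \frac{1}{2} \left(-5\right)\right) = \left(3 + A\right) + 4 \left(1 - \frac{5}{2}\right) = \left(3 + A\right) + 4 \left(- \frac{3}{2}\right) = \left(3 + A\right) - 6 = -3 + A$)
$B{\left(52 \right)} - 3075 = \left(-3 + 52\right) - 3075 = 49 - 3075 = -3026$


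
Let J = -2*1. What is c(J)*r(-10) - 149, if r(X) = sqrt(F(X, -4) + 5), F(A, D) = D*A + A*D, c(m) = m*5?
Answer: -149 - 10*sqrt(85) ≈ -241.20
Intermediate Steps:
J = -2
c(m) = 5*m
F(A, D) = 2*A*D (F(A, D) = A*D + A*D = 2*A*D)
r(X) = sqrt(5 - 8*X) (r(X) = sqrt(2*X*(-4) + 5) = sqrt(-8*X + 5) = sqrt(5 - 8*X))
c(J)*r(-10) - 149 = (5*(-2))*sqrt(5 - 8*(-10)) - 149 = -10*sqrt(5 + 80) - 149 = -10*sqrt(85) - 149 = -149 - 10*sqrt(85)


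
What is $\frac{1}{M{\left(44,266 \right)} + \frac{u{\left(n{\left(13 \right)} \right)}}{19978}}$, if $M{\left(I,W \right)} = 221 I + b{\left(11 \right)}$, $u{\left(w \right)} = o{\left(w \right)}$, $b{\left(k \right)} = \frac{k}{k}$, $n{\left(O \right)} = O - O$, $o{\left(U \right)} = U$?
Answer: $\frac{1}{9725} \approx 0.00010283$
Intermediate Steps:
$n{\left(O \right)} = 0$
$b{\left(k \right)} = 1$
$u{\left(w \right)} = w$
$M{\left(I,W \right)} = 1 + 221 I$ ($M{\left(I,W \right)} = 221 I + 1 = 1 + 221 I$)
$\frac{1}{M{\left(44,266 \right)} + \frac{u{\left(n{\left(13 \right)} \right)}}{19978}} = \frac{1}{\left(1 + 221 \cdot 44\right) + \frac{0}{19978}} = \frac{1}{\left(1 + 9724\right) + 0 \cdot \frac{1}{19978}} = \frac{1}{9725 + 0} = \frac{1}{9725}$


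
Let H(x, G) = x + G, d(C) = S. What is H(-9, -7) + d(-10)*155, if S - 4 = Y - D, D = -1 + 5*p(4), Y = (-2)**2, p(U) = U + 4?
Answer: -4821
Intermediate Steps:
p(U) = 4 + U
Y = 4
D = 39 (D = -1 + 5*(4 + 4) = -1 + 5*8 = -1 + 40 = 39)
S = -31 (S = 4 + (4 - 1*39) = 4 + (4 - 39) = 4 - 35 = -31)
d(C) = -31
H(x, G) = G + x
H(-9, -7) + d(-10)*155 = (-7 - 9) - 31*155 = -16 - 4805 = -4821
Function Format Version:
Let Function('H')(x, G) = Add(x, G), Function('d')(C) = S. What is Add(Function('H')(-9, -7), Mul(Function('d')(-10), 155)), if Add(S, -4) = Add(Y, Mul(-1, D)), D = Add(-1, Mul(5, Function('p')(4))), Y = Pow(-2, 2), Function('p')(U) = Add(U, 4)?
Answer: -4821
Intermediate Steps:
Function('p')(U) = Add(4, U)
Y = 4
D = 39 (D = Add(-1, Mul(5, Add(4, 4))) = Add(-1, Mul(5, 8)) = Add(-1, 40) = 39)
S = -31 (S = Add(4, Add(4, Mul(-1, 39))) = Add(4, Add(4, -39)) = Add(4, -35) = -31)
Function('d')(C) = -31
Function('H')(x, G) = Add(G, x)
Add(Function('H')(-9, -7), Mul(Function('d')(-10), 155)) = Add(Add(-7, -9), Mul(-31, 155)) = Add(-16, -4805) = -4821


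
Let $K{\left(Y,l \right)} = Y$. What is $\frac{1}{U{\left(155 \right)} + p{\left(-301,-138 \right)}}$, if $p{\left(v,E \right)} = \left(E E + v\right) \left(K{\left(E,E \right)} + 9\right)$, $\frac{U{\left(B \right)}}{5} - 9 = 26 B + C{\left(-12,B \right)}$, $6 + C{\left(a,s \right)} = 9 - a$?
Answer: $- \frac{1}{2397577} \approx -4.1709 \cdot 10^{-7}$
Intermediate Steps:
$C{\left(a,s \right)} = 3 - a$ ($C{\left(a,s \right)} = -6 - \left(-9 + a\right) = 3 - a$)
$U{\left(B \right)} = 120 + 130 B$ ($U{\left(B \right)} = 45 + 5 \left(26 B + \left(3 - -12\right)\right) = 45 + 5 \left(26 B + \left(3 + 12\right)\right) = 45 + 5 \left(26 B + 15\right) = 45 + 5 \left(15 + 26 B\right) = 45 + \left(75 + 130 B\right) = 120 + 130 B$)
$p{\left(v,E \right)} = \left(9 + E\right) \left(v + E^{2}\right)$ ($p{\left(v,E \right)} = \left(E E + v\right) \left(E + 9\right) = \left(E^{2} + v\right) \left(9 + E\right) = \left(v + E^{2}\right) \left(9 + E\right) = \left(9 + E\right) \left(v + E^{2}\right)$)
$\frac{1}{U{\left(155 \right)} + p{\left(-301,-138 \right)}} = \frac{1}{\left(120 + 130 \cdot 155\right) + \left(\left(-138\right)^{3} + 9 \left(-301\right) + 9 \left(-138\right)^{2} - -41538\right)} = \frac{1}{\left(120 + 20150\right) + \left(-2628072 - 2709 + 9 \cdot 19044 + 41538\right)} = \frac{1}{20270 + \left(-2628072 - 2709 + 171396 + 41538\right)} = \frac{1}{20270 - 2417847} = \frac{1}{-2397577} = - \frac{1}{2397577}$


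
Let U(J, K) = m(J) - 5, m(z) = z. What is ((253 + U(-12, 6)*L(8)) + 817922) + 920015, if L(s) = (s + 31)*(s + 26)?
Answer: 1715648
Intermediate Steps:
L(s) = (26 + s)*(31 + s) (L(s) = (31 + s)*(26 + s) = (26 + s)*(31 + s))
U(J, K) = -5 + J (U(J, K) = J - 5 = -5 + J)
((253 + U(-12, 6)*L(8)) + 817922) + 920015 = ((253 + (-5 - 12)*(806 + 8² + 57*8)) + 817922) + 920015 = ((253 - 17*(806 + 64 + 456)) + 817922) + 920015 = ((253 - 17*1326) + 817922) + 920015 = ((253 - 22542) + 817922) + 920015 = (-22289 + 817922) + 920015 = 795633 + 920015 = 1715648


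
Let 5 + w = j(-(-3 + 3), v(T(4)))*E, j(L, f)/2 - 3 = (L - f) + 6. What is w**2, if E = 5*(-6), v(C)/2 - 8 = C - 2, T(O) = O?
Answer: 429025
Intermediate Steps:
v(C) = 12 + 2*C (v(C) = 16 + 2*(C - 2) = 16 + 2*(-2 + C) = 16 + (-4 + 2*C) = 12 + 2*C)
j(L, f) = 18 - 2*f + 2*L (j(L, f) = 6 + 2*((L - f) + 6) = 6 + 2*(6 + L - f) = 6 + (12 - 2*f + 2*L) = 18 - 2*f + 2*L)
E = -30
w = 655 (w = -5 + (18 - 2*(12 + 2*4) + 2*(-(-3 + 3)))*(-30) = -5 + (18 - 2*(12 + 8) + 2*(-1*0))*(-30) = -5 + (18 - 2*20 + 2*0)*(-30) = -5 + (18 - 40 + 0)*(-30) = -5 - 22*(-30) = -5 + 660 = 655)
w**2 = 655**2 = 429025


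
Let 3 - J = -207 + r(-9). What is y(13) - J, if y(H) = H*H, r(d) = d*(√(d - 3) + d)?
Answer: 40 - 18*I*√3 ≈ 40.0 - 31.177*I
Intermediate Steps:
r(d) = d*(d + √(-3 + d)) (r(d) = d*(√(-3 + d) + d) = d*(d + √(-3 + d)))
y(H) = H²
J = 129 + 18*I*√3 (J = 3 - (-207 - 9*(-9 + √(-3 - 9))) = 3 - (-207 - 9*(-9 + √(-12))) = 3 - (-207 - 9*(-9 + 2*I*√3)) = 3 - (-207 + (81 - 18*I*√3)) = 3 - (-126 - 18*I*√3) = 3 + (126 + 18*I*√3) = 129 + 18*I*√3 ≈ 129.0 + 31.177*I)
y(13) - J = 13² - (129 + 18*I*√3) = 169 + (-129 - 18*I*√3) = 40 - 18*I*√3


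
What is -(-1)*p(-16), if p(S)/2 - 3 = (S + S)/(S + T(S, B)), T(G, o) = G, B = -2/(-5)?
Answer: 8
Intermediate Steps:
B = 2/5 (B = -2*(-1/5) = 2/5 ≈ 0.40000)
p(S) = 8 (p(S) = 6 + 2*((S + S)/(S + S)) = 6 + 2*((2*S)/((2*S))) = 6 + 2*((2*S)*(1/(2*S))) = 6 + 2*1 = 6 + 2 = 8)
-(-1)*p(-16) = -(-1)*8 = -1*(-8) = 8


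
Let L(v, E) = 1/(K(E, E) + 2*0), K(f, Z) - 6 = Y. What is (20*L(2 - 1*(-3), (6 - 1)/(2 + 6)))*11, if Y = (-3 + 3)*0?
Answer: 110/3 ≈ 36.667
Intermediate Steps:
Y = 0 (Y = 0*0 = 0)
K(f, Z) = 6 (K(f, Z) = 6 + 0 = 6)
L(v, E) = 1/6 (L(v, E) = 1/(6 + 2*0) = 1/(6 + 0) = 1/6)
(20*L(2 - 1*(-3), (6 - 1)/(2 + 6)))*11 = (20*(1/6))*11 = (10/3)*11 = 110/3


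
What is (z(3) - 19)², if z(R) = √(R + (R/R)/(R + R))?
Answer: (114 - √114)²/36 ≈ 296.54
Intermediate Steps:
z(R) = √(R + 1/(2*R))
(z(3) - 19)² = (√(2/3 + 4*3)/2 - 19)² = (√(2*(⅓) + 12)/2 - 19)² = (√(⅔ + 12)/2 - 19)² = (√(38/3)/2 - 19)² = ((√114/3)/2 - 19)² = (√114/6 - 19)² = (-19 + √114/6)²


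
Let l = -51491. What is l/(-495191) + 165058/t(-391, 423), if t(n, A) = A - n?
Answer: 40888574876/201542737 ≈ 202.88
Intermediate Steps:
l/(-495191) + 165058/t(-391, 423) = -51491/(-495191) + 165058/(423 - 1*(-391)) = -51491*(-1/495191) + 165058/(423 + 391) = 51491/495191 + 165058/814 = 51491/495191 + 165058*(1/814) = 51491/495191 + 82529/407 = 40888574876/201542737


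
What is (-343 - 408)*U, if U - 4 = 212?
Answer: -162216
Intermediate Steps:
U = 216 (U = 4 + 212 = 216)
(-343 - 408)*U = (-343 - 408)*216 = -751*216 = -162216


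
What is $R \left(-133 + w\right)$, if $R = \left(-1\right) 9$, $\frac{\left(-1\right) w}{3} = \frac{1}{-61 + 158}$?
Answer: $\frac{116136}{97} \approx 1197.3$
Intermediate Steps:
$w = - \frac{3}{97}$ ($w = - \frac{3}{-61 + 158} = - \frac{3}{97} \approx -0.030928$)
$R = -9$
$R \left(-133 + w\right) = - 9 \left(-133 - \frac{3}{97}\right) = \left(-9\right) \left(- \frac{12904}{97}\right) = \frac{116136}{97}$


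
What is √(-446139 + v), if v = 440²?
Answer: I*√252539 ≈ 502.53*I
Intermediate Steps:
v = 193600
√(-446139 + v) = √(-446139 + 193600) = √(-252539) = I*√252539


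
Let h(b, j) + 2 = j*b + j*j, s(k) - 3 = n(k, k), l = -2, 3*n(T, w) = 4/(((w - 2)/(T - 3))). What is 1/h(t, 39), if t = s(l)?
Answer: 1/1701 ≈ 0.00058789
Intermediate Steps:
n(T, w) = 4*(-3 + T)/(3*(-2 + w)) (n(T, w) = (4/(((w - 2)/(T - 3))))/3 = (4/(((-2 + w)/(-3 + T))))/3 = (4*((-3 + T)/(-2 + w)))/3 = (4*(-3 + T)/(-2 + w))/3 = 4*(-3 + T)/(3*(-2 + w)))
s(k) = 3 + 4*(-3 + k)/(3*(-2 + k))
t = 14/3 (t = (-30 + 13*(-2))/(3*(-2 - 2)) = (1/3)*(-30 - 26)/(-4) = (1/3)*(-1/4)*(-56) = 14/3 ≈ 4.6667)
h(b, j) = -2 + j**2 + b*j (h(b, j) = -2 + (j*b + j*j) = -2 + (b*j + j**2) = -2 + (j**2 + b*j) = -2 + j**2 + b*j)
1/h(t, 39) = 1/(-2 + 39**2 + (14/3)*39) = 1/(-2 + 1521 + 182) = 1/1701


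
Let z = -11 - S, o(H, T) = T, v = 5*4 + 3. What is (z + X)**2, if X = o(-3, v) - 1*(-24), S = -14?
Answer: 2500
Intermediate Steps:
v = 23 (v = 20 + 3 = 23)
z = 3 (z = -11 - 1*(-14) = -11 + 14 = 3)
X = 47 (X = 23 - 1*(-24) = 23 + 24 = 47)
(z + X)**2 = (3 + 47)**2 = 50**2 = 2500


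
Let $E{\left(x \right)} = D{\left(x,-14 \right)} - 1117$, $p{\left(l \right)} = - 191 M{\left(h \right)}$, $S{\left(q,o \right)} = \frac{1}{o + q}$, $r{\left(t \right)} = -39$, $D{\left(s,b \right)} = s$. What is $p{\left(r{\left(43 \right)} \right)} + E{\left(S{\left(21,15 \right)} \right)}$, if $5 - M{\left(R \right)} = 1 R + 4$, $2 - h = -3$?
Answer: $- \frac{12707}{36} \approx -352.97$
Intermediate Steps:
$h = 5$ ($h = 2 - -3 = 2 + 3 = 5$)
$M{\left(R \right)} = 1 - R$ ($M{\left(R \right)} = 5 - \left(1 R + 4\right) = 5 - \left(R + 4\right) = 5 - \left(4 + R\right) = 1 - R$)
$p{\left(l \right)} = 764$ ($p{\left(l \right)} = - 191 \left(1 - 5\right) = \left(-191\right) \left(-4\right) = 764$)
$E{\left(x \right)} = -1117 + x$ ($E{\left(x \right)} = x - 1117 = -1117 + x$)
$p{\left(r{\left(43 \right)} \right)} + E{\left(S{\left(21,15 \right)} \right)} = 764 - \left(1117 - \frac{1}{15 + 21}\right) = 764 - \left(1117 - \frac{1}{36}\right) = 764 + \left(-1117 + \frac{1}{36}\right) = 764 - \frac{40211}{36} = - \frac{12707}{36}$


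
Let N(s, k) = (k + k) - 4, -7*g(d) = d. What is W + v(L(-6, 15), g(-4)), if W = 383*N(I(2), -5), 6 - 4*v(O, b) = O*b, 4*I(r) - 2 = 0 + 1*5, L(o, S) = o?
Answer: -75035/14 ≈ -5359.6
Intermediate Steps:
I(r) = 7/4 (I(r) = ½ + (0 + 1*5)/4 = ½ + (0 + 5)/4 = ½ + (¼)*5 = ½ + 5/4 = 7/4)
g(d) = -d/7
v(O, b) = 3/2 - O*b/4
N(s, k) = -4 + 2*k (N(s, k) = 2*k - 4 = -4 + 2*k)
W = -5362 (W = 383*(-4 + 2*(-5)) = 383*(-4 - 10) = 383*(-14) = -5362)
W + v(L(-6, 15), g(-4)) = -5362 + (3/2 - ¼*(-6)*(-⅐*(-4))) = -5362 + (3/2 - ¼*(-6)*4/7) = -5362 + (3/2 + 6/7) = -5362 + 33/14 = -75035/14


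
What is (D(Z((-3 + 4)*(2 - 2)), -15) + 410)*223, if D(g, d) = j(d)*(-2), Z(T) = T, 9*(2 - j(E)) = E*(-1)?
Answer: 273844/3 ≈ 91281.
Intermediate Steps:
j(E) = 2 + E/9 (j(E) = 2 - E*(-1)/9 = 2 - (-1)*E/9 = 2 + E/9)
D(g, d) = -4 - 2*d/9 (D(g, d) = (2 + d/9)*(-2) = -4 - 2*d/9)
(D(Z((-3 + 4)*(2 - 2)), -15) + 410)*223 = ((-4 - 2/9*(-15)) + 410)*223 = ((-4 + 10/3) + 410)*223 = (-⅔ + 410)*223 = (1228/3)*223 = 273844/3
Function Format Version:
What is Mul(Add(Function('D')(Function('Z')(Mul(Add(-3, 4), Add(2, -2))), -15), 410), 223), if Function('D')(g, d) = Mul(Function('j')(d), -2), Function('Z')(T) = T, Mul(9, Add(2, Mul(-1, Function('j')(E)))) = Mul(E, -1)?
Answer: Rational(273844, 3) ≈ 91281.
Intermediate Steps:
Function('j')(E) = Add(2, Mul(Rational(1, 9), E)) (Function('j')(E) = Add(2, Mul(Rational(-1, 9), Mul(E, -1))) = Add(2, Mul(Rational(-1, 9), Mul(-1, E))) = Add(2, Mul(Rational(1, 9), E)))
Function('D')(g, d) = Add(-4, Mul(Rational(-2, 9), d)) (Function('D')(g, d) = Mul(Add(2, Mul(Rational(1, 9), d)), -2) = Add(-4, Mul(Rational(-2, 9), d)))
Mul(Add(Function('D')(Function('Z')(Mul(Add(-3, 4), Add(2, -2))), -15), 410), 223) = Mul(Add(Add(-4, Mul(Rational(-2, 9), -15)), 410), 223) = Mul(Add(Add(-4, Rational(10, 3)), 410), 223) = Mul(Add(Rational(-2, 3), 410), 223) = Mul(Rational(1228, 3), 223) = Rational(273844, 3)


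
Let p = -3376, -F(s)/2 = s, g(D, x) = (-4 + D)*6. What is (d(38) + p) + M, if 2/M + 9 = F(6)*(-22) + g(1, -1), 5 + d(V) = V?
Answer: -792289/237 ≈ -3343.0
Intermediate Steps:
d(V) = -5 + V
g(D, x) = -24 + 6*D
F(s) = -2*s
M = 2/237 (M = 2/(-9 + (-2*6*(-22) + (-24 + 6*1))) = 2/(-9 + (-12*(-22) + (-24 + 6))) = 2/(-9 + (264 - 18)) = 2/(-9 + 246) = 2/237 ≈ 0.0084388)
(d(38) + p) + M = ((-5 + 38) - 3376) + 2/237 = (33 - 3376) + 2/237 = -3343 + 2/237 = -792289/237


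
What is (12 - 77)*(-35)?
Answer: 2275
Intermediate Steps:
(12 - 77)*(-35) = -65*(-35) = 2275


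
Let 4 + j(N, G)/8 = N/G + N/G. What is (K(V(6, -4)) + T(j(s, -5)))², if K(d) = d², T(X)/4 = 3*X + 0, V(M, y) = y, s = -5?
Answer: 30976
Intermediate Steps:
j(N, G) = -32 + 16*N/G (j(N, G) = -32 + 8*(N/G + N/G) = -32 + 8*(2*N/G) = -32 + 16*N/G)
T(X) = 12*X (T(X) = 4*(3*X + 0) = 4*(3*X) = 12*X)
(K(V(6, -4)) + T(j(s, -5)))² = ((-4)² + 12*(-32 + 16*(-5)/(-5)))² = (16 + 12*(-32 + 16*(-5)*(-⅕)))² = (16 + 12*(-32 + 16))² = (16 + 12*(-16))² = (16 - 192)² = (-176)² = 30976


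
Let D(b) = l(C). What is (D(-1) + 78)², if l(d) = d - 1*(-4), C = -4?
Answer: 6084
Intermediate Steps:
l(d) = 4 + d (l(d) = d + 4 = 4 + d)
D(b) = 0 (D(b) = 4 - 4 = 0)
(D(-1) + 78)² = (0 + 78)² = 78² = 6084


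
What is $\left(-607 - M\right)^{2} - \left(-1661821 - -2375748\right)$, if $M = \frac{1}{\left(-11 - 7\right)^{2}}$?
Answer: $- \frac{36266505191}{104976} \approx -3.4547 \cdot 10^{5}$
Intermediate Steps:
$M = \frac{1}{324}$ ($M = \frac{1}{\left(-18\right)^{2}} = \frac{1}{324} \approx 0.0030864$)
$\left(-607 - M\right)^{2} - \left(-1661821 - -2375748\right) = \left(-607 - \frac{1}{324}\right)^{2} - \left(-1661821 - -2375748\right) = \left(-607 - \frac{1}{324}\right)^{2} - \left(-1661821 + 2375748\right) = \left(- \frac{196669}{324}\right)^{2} - 713927 = \frac{38678695561}{104976} - 713927 = - \frac{36266505191}{104976}$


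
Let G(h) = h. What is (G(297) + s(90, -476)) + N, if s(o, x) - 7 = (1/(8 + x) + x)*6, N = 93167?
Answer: 7067969/78 ≈ 90615.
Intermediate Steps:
s(o, x) = 7 + 6*x + 6/(8 + x) (s(o, x) = 7 + (1/(8 + x) + x)*6 = 7 + (x + 1/(8 + x))*6 = 7 + (6*x + 6/(8 + x)) = 7 + 6*x + 6/(8 + x))
(G(297) + s(90, -476)) + N = (297 + (62 + 6*(-476)**2 + 55*(-476))/(8 - 476)) + 93167 = (297 + (62 + 6*226576 - 26180)/(-468)) + 93167 = (297 - (62 + 1359456 - 26180)/468) + 93167 = (297 - 1/468*1333338) + 93167 = (297 - 222223/78) + 93167 = -199057/78 + 93167 = 7067969/78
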